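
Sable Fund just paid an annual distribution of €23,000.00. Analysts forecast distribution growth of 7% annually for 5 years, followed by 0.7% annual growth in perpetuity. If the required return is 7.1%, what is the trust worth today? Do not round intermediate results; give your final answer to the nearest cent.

D_1 = 24610.00000
D_2 = 26332.70000
D_3 = 28175.98900
D_4 = 30148.30823
D_5 = 32258.68981
Terminal value at year 5: TV = D_5×(1+g_2)/(r−g_2) = 32484.50063/0.064 = 507570.32242
P_0 = D_1/(1+r)^1 + D_2/(1+r)^2 + D_3/(1+r)^3 + D_4/(1+r)^4 + D_5/(1+r)^5 + TV/(1+r)^5
    = 22978.52474 + 22957.06954 + 22935.63437 + 22914.21921 + 22892.82404 + 360204.27833 = 474882.55023

€474882.55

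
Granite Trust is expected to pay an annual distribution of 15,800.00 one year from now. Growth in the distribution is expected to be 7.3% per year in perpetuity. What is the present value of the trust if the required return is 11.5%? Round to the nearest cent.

376190.48

Growing perpetuity: P = D₁ / (r − g) = 15,800.0000 / (0.115 − 0.073) = 376,190.48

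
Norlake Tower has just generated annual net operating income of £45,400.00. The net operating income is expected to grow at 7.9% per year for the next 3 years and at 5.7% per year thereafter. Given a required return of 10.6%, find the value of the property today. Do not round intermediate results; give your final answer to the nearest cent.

£1039013.19

D_1 = 48986.60000
D_2 = 52856.54140
D_3 = 57032.20817
Terminal value at year 3: TV = D_3×(1+g_2)/(r−g_2) = 60283.04404/0.049 = 1230266.20482
P_0 = D_1/(1+r)^1 + D_2/(1+r)^2 + D_3/(1+r)^3 + TV/(1+r)^3
    = 44291.68174 + 43210.42007 + 42155.55448 + 909355.53229 = 1039013.18856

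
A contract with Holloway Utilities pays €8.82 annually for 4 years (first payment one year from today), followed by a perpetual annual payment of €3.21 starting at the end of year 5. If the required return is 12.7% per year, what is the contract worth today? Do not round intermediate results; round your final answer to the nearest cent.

PV of 4-year annuity: €8.82 × [1 − (1+0.127)^−4] / 0.127 = 26.39921
Perpetuity value at year 4: €3.21 / 0.127 = 25.27559
PV of perpetuity: 25.27559 / (1+0.127)^4 = 15.66771
Total PV = 26.39921 + 15.66771 = 42.06693

€42.07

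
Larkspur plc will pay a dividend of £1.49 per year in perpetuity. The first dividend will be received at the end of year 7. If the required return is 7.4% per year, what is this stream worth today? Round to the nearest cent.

£13.12

Value at end of year 6: C / r = £1.49 / 0.074 = £20.1351
Discount to today: PV = £20.1351 / (1 + 0.074)^6 = £20.1351 / 1.534708 = £13.12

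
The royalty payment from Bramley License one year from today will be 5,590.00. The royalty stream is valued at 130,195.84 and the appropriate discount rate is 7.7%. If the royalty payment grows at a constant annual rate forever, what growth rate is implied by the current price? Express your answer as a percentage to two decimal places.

3.41%

P = D₁/(r−g) ⇒ g = r − D₁/P = 0.077 − 5,590.00/130,195.84 = 0.034065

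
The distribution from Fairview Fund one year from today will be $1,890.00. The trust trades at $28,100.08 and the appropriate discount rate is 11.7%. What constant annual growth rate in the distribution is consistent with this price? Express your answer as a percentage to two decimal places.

4.97%

P = D₁/(r−g) ⇒ g = r − D₁/P = 0.117 − $1,890.00/$28,100.08 = 0.049740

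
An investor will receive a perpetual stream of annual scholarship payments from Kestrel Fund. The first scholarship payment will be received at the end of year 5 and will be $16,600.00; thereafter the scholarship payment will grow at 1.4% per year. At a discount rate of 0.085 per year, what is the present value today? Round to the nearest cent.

$168706.10

Value at end of year 4: C₁ / (r − g) = $16,600.00 / (0.085 − 0.014) = $233,802.8169
Discount to today: PV = $233,802.8169 / (1 + 0.085)^4 = $233,802.8169 / 1.385859 = $168,706.10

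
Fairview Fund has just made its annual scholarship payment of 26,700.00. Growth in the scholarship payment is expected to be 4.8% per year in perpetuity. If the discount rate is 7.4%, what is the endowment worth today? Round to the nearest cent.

1076215.38

D₁ = D₀ × (1 + g) = 26,700.00 × 1.048 = 27,981.6000
Growing perpetuity: P = D₁ / (r − g) = 27,981.6000 / (0.074 − 0.048) = 1,076,215.38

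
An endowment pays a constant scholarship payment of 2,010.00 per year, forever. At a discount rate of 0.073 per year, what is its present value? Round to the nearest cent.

Level perpetuity: PV = C / r = 2,010.00 / 0.073 = 27,534.25

27534.25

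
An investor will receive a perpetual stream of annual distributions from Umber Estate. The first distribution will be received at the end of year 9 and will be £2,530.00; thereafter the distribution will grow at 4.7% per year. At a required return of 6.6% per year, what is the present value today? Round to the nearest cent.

Value at end of year 8: C₁ / (r − g) = £2,530.00 / (0.066 − 0.047) = £133,157.8947
Discount to today: PV = £133,157.8947 / (1 + 0.066)^8 = £133,157.8947 / 1.667468 = £79,856.32

£79856.32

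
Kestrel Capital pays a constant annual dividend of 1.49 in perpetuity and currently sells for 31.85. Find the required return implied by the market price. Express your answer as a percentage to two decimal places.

P = C/r ⇒ r = C/P = 1.49/31.85 = 0.046782

4.68%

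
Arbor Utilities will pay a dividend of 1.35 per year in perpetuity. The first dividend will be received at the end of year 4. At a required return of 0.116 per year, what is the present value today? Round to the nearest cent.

8.37

Value at end of year 3: C / r = 1.35 / 0.116 = 11.6379
Discount to today: PV = 11.6379 / (1 + 0.116)^3 = 11.6379 / 1.389929 = 8.37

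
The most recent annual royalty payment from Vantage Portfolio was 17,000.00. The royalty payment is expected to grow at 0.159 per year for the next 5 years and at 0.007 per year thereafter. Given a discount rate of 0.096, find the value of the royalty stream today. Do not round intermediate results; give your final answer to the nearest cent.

355193.14

D_1 = 19703.00000
D_2 = 22835.77700
D_3 = 26466.66554
D_4 = 30674.86536
D_5 = 35552.16896
Terminal value at year 5: TV = D_5×(1+g_2)/(r−g_2) = 35801.03414/0.089 = 402258.81056
P_0 = D_1/(1+r)^1 + D_2/(1+r)^2 + D_3/(1+r)^3 + D_4/(1+r)^4 + D_5/(1+r)^5 + TV/(1+r)^5
    = 17977.18978 + 19010.55014 + 20103.30987 + 21258.88334 + 22480.88119 + 254362.32990 = 355193.14422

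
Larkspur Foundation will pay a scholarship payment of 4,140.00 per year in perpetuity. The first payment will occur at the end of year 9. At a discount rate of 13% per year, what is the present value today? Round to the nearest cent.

Value at end of year 8: C / r = 4,140.00 / 0.13 = 31,846.1538
Discount to today: PV = 31,846.1538 / (1 + 0.13)^8 = 31,846.1538 / 2.658444 = 11,979.24

11979.24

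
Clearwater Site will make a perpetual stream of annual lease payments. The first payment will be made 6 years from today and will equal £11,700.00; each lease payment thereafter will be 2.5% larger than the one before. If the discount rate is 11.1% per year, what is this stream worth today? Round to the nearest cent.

£80374.28

Value at end of year 5: C₁ / (r − g) = £11,700.00 / (0.111 − 0.025) = £136,046.5116
Discount to today: PV = £136,046.5116 / (1 + 0.111)^5 = £136,046.5116 / 1.692662 = £80,374.28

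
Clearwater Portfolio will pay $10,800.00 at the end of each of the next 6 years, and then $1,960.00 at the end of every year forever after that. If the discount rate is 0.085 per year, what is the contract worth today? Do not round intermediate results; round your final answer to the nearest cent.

PV of 6-year annuity: $10,800.00 × [1 − (1+0.085)^−6] / 0.085 = 49178.74143
Perpetuity value at year 6: $1,960.00 / 0.085 = 23058.82353
PV of perpetuity: 23058.82353 / (1+0.085)^6 = 14133.79268
Total PV = 49178.74143 + 14133.79268 = 63312.53411

$63312.53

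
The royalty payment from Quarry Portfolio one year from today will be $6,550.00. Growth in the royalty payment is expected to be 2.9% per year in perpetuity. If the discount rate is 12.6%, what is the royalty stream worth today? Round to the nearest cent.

$67525.77

Growing perpetuity: P = D₁ / (r − g) = $6,550.0000 / (0.126 − 0.029) = $67,525.77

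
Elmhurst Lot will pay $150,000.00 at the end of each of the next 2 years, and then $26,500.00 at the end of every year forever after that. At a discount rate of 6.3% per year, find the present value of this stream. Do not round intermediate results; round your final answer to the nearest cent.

PV of 2-year annuity: $150,000.00 × [1 − (1+0.063)^−2] / 0.063 = 273857.07042
Perpetuity value at year 2: $26,500.00 / 0.063 = 420634.92063
PV of perpetuity: 420634.92063 / (1+0.063)^2 = 372253.50486
Total PV = 273857.07042 + 372253.50486 = 646110.57528

$646110.58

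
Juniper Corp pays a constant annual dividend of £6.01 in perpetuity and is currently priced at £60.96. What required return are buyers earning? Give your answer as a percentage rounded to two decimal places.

9.86%

P = C/r ⇒ r = C/P = £6.01/£60.96 = 0.098589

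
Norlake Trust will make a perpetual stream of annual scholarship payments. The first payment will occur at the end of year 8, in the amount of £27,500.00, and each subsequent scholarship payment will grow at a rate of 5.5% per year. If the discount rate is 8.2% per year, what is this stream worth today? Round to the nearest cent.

£586648.69

Value at end of year 7: C₁ / (r − g) = £27,500.00 / (0.082 − 0.055) = £1,018,518.5185
Discount to today: PV = £1,018,518.5185 / (1 + 0.082)^7 = £1,018,518.5185 / 1.736164 = £586,648.69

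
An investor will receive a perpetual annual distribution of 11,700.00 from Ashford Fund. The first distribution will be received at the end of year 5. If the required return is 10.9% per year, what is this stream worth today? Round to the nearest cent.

70963.20

Value at end of year 4: C / r = 11,700.00 / 0.109 = 107,339.4495
Discount to today: PV = 107,339.4495 / (1 + 0.109)^4 = 107,339.4495 / 1.512607 = 70,963.20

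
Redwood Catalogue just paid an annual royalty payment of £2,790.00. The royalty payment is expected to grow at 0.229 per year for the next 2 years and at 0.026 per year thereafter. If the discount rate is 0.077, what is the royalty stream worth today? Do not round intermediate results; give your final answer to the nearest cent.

£79906.14

D_1 = 3428.91000
D_2 = 4214.13039
Terminal value at year 2: TV = D_2×(1+g_2)/(r−g_2) = 4323.69778/0.051 = 84778.38785
P_0 = D_1/(1+r)^1 + D_2/(1+r)^2 + TV/(1+r)^2
    = 3183.76045 + 3633.09340 + 73089.29068 = 79906.14452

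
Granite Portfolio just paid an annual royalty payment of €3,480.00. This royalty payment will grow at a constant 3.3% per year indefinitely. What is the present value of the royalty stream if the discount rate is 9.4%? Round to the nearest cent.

D₁ = D₀ × (1 + g) = €3,480.00 × 1.033 = €3,594.8400
Growing perpetuity: P = D₁ / (r − g) = €3,594.8400 / (0.094 − 0.033) = €58,931.80

€58931.80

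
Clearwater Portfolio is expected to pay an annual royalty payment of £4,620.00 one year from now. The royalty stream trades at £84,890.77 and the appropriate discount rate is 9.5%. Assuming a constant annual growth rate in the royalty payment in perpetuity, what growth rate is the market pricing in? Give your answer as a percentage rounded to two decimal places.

4.06%

P = D₁/(r−g) ⇒ g = r − D₁/P = 0.095 − £4,620.00/£84,890.77 = 0.040577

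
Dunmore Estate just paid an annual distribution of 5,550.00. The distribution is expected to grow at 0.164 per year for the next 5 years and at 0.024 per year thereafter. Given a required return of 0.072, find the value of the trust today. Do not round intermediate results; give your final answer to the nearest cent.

214474.04

D_1 = 6460.20000
D_2 = 7519.67280
D_3 = 8752.89914
D_4 = 10188.37460
D_5 = 11859.26803
Terminal value at year 5: TV = D_5×(1+g_2)/(r−g_2) = 12143.89046/0.048 = 252997.71802
P_0 = D_1/(1+r)^1 + D_2/(1+r)^2 + D_3/(1+r)^3 + D_4/(1+r)^4 + D_5/(1+r)^5 + TV/(1+r)^5
    = 6026.30597 + 6543.48895 + 7105.05703 + 7714.81938 + 8376.91209 + 178707.45795 = 214474.04136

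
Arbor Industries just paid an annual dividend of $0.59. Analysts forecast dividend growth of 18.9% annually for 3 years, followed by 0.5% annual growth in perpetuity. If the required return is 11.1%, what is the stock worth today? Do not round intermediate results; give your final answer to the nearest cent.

D_1 = 0.70151
D_2 = 0.83410
D_3 = 0.99174
Terminal value at year 3: TV = D_3×(1+g_2)/(r−g_2) = 0.99670/0.106 = 9.40281
P_0 = D_1/(1+r)^1 + D_2/(1+r)^2 + D_3/(1+r)^3 + TV/(1+r)^3
    = 0.63142 + 0.67575 + 0.72319 + 6.85671 = 8.88708

$8.89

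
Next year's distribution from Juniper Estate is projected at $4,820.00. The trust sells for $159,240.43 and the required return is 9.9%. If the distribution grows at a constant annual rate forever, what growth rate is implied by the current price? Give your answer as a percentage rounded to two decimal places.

6.87%

P = D₁/(r−g) ⇒ g = r − D₁/P = 0.099 − $4,820.00/$159,240.43 = 0.068731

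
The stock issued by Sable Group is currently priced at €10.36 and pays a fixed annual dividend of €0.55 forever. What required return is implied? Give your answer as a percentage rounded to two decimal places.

P = C/r ⇒ r = C/P = €0.55/€10.36 = 0.053089

5.31%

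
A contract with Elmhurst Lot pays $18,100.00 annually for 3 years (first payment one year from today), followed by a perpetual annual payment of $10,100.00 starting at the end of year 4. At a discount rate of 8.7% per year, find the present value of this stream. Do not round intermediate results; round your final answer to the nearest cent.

PV of 3-year annuity: $18,100.00 × [1 − (1+0.087)^−3] / 0.087 = 46062.51006
Perpetuity value at year 3: $10,100.00 / 0.087 = 116091.95402
PV of perpetuity: 116091.95402 / (1+0.087)^3 = 90388.56443
Total PV = 46062.51006 + 90388.56443 = 136451.07449

$136451.07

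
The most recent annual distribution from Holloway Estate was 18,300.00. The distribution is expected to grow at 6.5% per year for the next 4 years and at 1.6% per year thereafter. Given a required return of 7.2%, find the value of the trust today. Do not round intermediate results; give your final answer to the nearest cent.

D_1 = 19489.50000
D_2 = 20756.31750
D_3 = 22105.47814
D_4 = 23542.33422
Terminal value at year 4: TV = D_4×(1+g_2)/(r−g_2) = 23919.01156/0.056 = 427125.20650
P_0 = D_1/(1+r)^1 + D_2/(1+r)^2 + D_3/(1+r)^3 + D_4/(1+r)^4 + TV/(1+r)^4
    = 18180.50373 + 18061.78776 + 17943.84698 + 17826.67633 + 323426.84207 = 395439.65687

395439.66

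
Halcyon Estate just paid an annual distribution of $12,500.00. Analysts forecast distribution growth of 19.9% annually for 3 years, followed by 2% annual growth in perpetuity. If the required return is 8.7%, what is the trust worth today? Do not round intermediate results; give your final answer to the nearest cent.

$301162.43

D_1 = 14987.50000
D_2 = 17970.01250
D_3 = 21546.04499
Terminal value at year 3: TV = D_3×(1+g_2)/(r−g_2) = 21976.96589/0.067 = 328014.41623
P_0 = D_1/(1+r)^1 + D_2/(1+r)^2 + D_3/(1+r)^3 + TV/(1+r)^3
    = 13787.94848 + 15208.60187 + 16775.63352 + 255390.24169 = 301162.42556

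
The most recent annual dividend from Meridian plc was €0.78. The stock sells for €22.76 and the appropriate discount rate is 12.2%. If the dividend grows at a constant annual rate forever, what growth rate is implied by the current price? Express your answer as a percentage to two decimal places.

8.48%

P = D₀(1+g)/(r−g) ⇒ P(r−g) = D₀(1+g) ⇒ g(P+D₀) = P·r − D₀
g = (P·r − D₀)/(P + D₀) = (€22.76×0.122 − €0.78) / (€22.76 + €0.78) = 0.084822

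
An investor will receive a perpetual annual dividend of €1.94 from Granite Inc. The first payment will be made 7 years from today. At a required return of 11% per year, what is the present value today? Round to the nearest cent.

Value at end of year 6: C / r = €1.94 / 0.11 = €17.6364
Discount to today: PV = €17.6364 / (1 + 0.11)^6 = €17.6364 / 1.870415 = €9.43

€9.43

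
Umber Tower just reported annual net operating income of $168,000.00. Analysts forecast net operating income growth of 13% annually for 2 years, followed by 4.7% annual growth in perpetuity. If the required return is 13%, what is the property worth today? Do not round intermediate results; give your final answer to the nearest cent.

$2455228.92

D_1 = 189840.00000
D_2 = 214519.20000
Terminal value at year 2: TV = D_2×(1+g_2)/(r−g_2) = 224601.60240/0.083 = 2706043.40241
P_0 = D_1/(1+r)^1 + D_2/(1+r)^2 + TV/(1+r)^2
    = 168000.00000 + 168000.00000 + 2119228.91566 = 2455228.91566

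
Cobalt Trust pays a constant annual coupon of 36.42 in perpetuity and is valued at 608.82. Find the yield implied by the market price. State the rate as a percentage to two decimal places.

5.98%

P = C/r ⇒ r = C/P = 36.42/608.82 = 0.059821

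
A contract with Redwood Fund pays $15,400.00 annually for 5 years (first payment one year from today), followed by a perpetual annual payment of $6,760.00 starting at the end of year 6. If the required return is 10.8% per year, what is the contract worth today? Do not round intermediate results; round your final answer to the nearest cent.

PV of 5-year annuity: $15,400.00 × [1 − (1+0.108)^−5] / 0.108 = 57204.33268
Perpetuity value at year 5: $6,760.00 / 0.108 = 62592.59259
PV of perpetuity: 62592.59259 / (1+0.108)^5 = 37482.11929
Total PV = 57204.33268 + 37482.11929 = 94686.45196

$94686.45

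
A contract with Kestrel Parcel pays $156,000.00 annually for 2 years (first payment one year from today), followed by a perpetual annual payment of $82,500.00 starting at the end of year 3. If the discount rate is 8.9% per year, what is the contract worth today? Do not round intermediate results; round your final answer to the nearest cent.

$1056436.55

PV of 2-year annuity: $156,000.00 × [1 − (1+0.089)^−2] / 0.089 = 274794.02085
Perpetuity value at year 2: $82,500.00 / 0.089 = 926966.29213
PV of perpetuity: 926966.29213 / (1+0.089)^2 = 781642.53111
Total PV = 274794.02085 + 781642.53111 = 1056436.55196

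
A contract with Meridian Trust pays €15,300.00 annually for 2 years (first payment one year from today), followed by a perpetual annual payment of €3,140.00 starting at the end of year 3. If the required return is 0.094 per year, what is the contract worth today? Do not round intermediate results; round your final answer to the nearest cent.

€54679.55

PV of 2-year annuity: €15,300.00 × [1 − (1+0.094)^−2] / 0.094 = 26769.08114
Perpetuity value at year 2: €3,140.00 / 0.094 = 33404.25532
PV of perpetuity: 33404.25532 / (1+0.094)^2 = 27910.47004
Total PV = 26769.08114 + 27910.47004 = 54679.55118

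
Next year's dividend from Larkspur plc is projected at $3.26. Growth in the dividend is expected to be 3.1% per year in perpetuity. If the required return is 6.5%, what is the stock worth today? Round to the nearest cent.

$95.88

Growing perpetuity: P = D₁ / (r − g) = $3.2600 / (0.065 − 0.031) = $95.88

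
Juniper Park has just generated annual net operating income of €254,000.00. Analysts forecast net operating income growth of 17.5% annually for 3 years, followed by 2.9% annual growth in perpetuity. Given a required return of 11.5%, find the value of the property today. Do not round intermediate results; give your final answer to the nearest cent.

€4403628.36

D_1 = 298450.00000
D_2 = 350678.75000
D_3 = 412047.53125
Terminal value at year 3: TV = D_3×(1+g_2)/(r−g_2) = 423996.90966/0.086 = 4930196.62391
P_0 = D_1/(1+r)^1 + D_2/(1+r)^2 + D_3/(1+r)^3 + TV/(1+r)^3
    = 267668.16143 + 282071.82931 + 297250.58246 + 3556637.78318 = 4403628.35639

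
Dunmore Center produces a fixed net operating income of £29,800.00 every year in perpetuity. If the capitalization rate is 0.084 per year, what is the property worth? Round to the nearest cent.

£354761.90

Level perpetuity: PV = C / r = £29,800.00 / 0.084 = £354,761.90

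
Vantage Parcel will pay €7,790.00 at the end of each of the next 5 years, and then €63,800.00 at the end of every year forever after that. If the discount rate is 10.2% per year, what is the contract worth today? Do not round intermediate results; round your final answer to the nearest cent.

€414248.61

PV of 5-year annuity: €7,790.00 × [1 − (1+0.102)^−5] / 0.102 = 29379.96643
Perpetuity value at year 5: €63,800.00 / 0.102 = 625490.19608
PV of perpetuity: 625490.19608 / (1+0.102)^5 = 384868.64813
Total PV = 29379.96643 + 384868.64813 = 414248.61457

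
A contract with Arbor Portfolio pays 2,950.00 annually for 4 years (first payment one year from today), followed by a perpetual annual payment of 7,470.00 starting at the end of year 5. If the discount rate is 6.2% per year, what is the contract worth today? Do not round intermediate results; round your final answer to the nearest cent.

104893.06

PV of 4-year annuity: 2,950.00 × [1 − (1+0.062)^−4] / 0.062 = 10175.42119
Perpetuity value at year 4: 7,470.00 / 0.062 = 120483.87097
PV of perpetuity: 120483.87097 / (1+0.062)^4 = 94717.63493
Total PV = 10175.42119 + 94717.63493 = 104893.05613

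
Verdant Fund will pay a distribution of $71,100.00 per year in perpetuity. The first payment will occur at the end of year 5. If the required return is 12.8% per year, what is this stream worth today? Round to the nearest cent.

$343101.99

Value at end of year 4: C / r = $71,100.00 / 0.128 = $555,468.7500
Discount to today: PV = $555,468.7500 / (1 + 0.128)^4 = $555,468.7500 / 1.618961 = $343,101.99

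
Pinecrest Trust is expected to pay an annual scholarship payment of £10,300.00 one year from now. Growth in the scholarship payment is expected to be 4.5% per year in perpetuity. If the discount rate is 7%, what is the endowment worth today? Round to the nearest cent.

Growing perpetuity: P = D₁ / (r − g) = £10,300.0000 / (0.07 − 0.045) = £412,000.00

£412000.00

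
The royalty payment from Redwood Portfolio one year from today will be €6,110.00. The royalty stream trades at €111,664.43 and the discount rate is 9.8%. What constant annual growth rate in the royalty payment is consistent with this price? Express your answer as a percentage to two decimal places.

P = D₁/(r−g) ⇒ g = r − D₁/P = 0.098 − €6,110.00/€111,664.43 = 0.043282

4.33%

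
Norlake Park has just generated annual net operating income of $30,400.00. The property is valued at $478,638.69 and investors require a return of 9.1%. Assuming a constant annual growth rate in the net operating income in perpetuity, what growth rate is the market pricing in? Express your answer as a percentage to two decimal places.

2.58%

P = D₀(1+g)/(r−g) ⇒ P(r−g) = D₀(1+g) ⇒ g(P+D₀) = P·r − D₀
g = (P·r − D₀)/(P + D₀) = ($478,638.69×0.091 − $30,400.00) / ($478,638.69 + $30,400.00) = 0.025845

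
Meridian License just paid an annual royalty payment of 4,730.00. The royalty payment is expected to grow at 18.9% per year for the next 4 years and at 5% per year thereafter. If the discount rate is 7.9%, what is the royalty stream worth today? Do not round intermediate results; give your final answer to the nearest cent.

D_1 = 5623.97000
D_2 = 6686.90033
D_3 = 7950.72449
D_4 = 9453.41142
Terminal value at year 4: TV = D_4×(1+g_2)/(r−g_2) = 9926.08199/0.029 = 342278.68940
P_0 = D_1/(1+r)^1 + D_2/(1+r)^2 + D_3/(1+r)^3 + D_4/(1+r)^4 + TV/(1+r)^4
    = 5212.20575 + 5743.57056 + 6329.10602 + 6974.33462 + 252519.01212 = 276778.22906

276778.23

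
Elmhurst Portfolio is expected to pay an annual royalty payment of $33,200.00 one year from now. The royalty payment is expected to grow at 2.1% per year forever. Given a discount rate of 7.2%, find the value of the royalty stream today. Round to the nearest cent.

$650980.39

Growing perpetuity: P = D₁ / (r − g) = $33,200.0000 / (0.072 − 0.021) = $650,980.39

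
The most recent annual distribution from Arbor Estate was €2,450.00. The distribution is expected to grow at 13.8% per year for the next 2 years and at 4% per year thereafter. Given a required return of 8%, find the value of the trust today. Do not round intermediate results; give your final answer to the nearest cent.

€76027.36

D_1 = 2788.10000
D_2 = 3172.85780
Terminal value at year 2: TV = D_2×(1+g_2)/(r−g_2) = 3299.77211/0.04 = 82494.30280
P_0 = D_1/(1+r)^1 + D_2/(1+r)^2 + TV/(1+r)^2
    = 2581.57407 + 2720.21416 + 70725.56824 = 76027.35648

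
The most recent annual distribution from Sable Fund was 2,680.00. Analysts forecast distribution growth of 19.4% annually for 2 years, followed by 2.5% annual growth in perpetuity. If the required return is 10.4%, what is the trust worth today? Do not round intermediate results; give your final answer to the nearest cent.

D_1 = 3199.92000
D_2 = 3820.70448
Terminal value at year 2: TV = D_2×(1+g_2)/(r−g_2) = 3916.22209/0.079 = 49572.43154
P_0 = D_1/(1+r)^1 + D_2/(1+r)^2 + TV/(1+r)^2
    = 2898.47826 + 3134.76725 + 40672.61305 = 46705.85856

46705.86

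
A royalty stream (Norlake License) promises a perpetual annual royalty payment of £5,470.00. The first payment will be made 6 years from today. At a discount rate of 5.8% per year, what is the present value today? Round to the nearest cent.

£71142.81

Value at end of year 5: C / r = £5,470.00 / 0.058 = £94,310.3448
Discount to today: PV = £94,310.3448 / (1 + 0.058)^5 = £94,310.3448 / 1.325648 = £71,142.81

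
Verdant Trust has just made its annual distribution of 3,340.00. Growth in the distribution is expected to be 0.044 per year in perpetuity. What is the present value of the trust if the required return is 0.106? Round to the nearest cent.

56241.29

D₁ = D₀ × (1 + g) = 3,340.00 × 1.044 = 3,486.9600
Growing perpetuity: P = D₁ / (r − g) = 3,486.9600 / (0.106 − 0.044) = 56,241.29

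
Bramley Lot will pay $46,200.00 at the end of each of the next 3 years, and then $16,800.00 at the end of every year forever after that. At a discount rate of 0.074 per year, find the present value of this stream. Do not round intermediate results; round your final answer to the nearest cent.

$303621.51

PV of 3-year annuity: $46,200.00 × [1 − (1+0.074)^−3] / 0.074 = 120362.76418
Perpetuity value at year 3: $16,800.00 / 0.074 = 227027.02703
PV of perpetuity: 227027.02703 / (1+0.074)^3 = 183258.74914
Total PV = 120362.76418 + 183258.74914 = 303621.51332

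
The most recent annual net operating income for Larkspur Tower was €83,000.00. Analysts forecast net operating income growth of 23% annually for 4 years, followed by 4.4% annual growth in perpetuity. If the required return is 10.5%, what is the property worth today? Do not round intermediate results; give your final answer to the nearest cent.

€2617948.29

D_1 = 102090.00000
D_2 = 125570.70000
D_3 = 154451.96100
D_4 = 189975.91203
Terminal value at year 4: TV = D_4×(1+g_2)/(r−g_2) = 198334.85216/0.061 = 3251391.01901
P_0 = D_1/(1+r)^1 + D_2/(1+r)^2 + D_3/(1+r)^3 + D_4/(1+r)^4 + TV/(1+r)^4
    = 92389.14027 + 102840.40048 + 114473.92995 + 127423.46954 + 2180821.34748 = 2617948.28772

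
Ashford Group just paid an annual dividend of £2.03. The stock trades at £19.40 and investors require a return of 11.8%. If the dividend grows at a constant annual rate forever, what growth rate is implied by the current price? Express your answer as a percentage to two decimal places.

1.21%

P = D₀(1+g)/(r−g) ⇒ P(r−g) = D₀(1+g) ⇒ g(P+D₀) = P·r − D₀
g = (P·r − D₀)/(P + D₀) = (£19.40×0.118 − £2.03) / (£19.40 + £2.03) = 0.012095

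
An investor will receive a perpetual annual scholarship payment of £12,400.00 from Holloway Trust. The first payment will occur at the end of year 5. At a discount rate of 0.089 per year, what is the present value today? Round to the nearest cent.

£99064.98

Value at end of year 4: C / r = £12,400.00 / 0.089 = £139,325.8427
Discount to today: PV = £139,325.8427 / (1 + 0.089)^4 = £139,325.8427 / 1.406409 = £99,064.98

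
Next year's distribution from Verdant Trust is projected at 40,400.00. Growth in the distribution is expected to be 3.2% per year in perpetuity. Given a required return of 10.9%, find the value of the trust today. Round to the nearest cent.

Growing perpetuity: P = D₁ / (r − g) = 40,400.0000 / (0.109 − 0.032) = 524,675.32

524675.32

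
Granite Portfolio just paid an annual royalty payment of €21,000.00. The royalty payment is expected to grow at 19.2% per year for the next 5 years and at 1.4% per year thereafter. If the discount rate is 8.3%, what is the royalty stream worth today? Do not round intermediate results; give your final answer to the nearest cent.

€639771.69

D_1 = 25032.00000
D_2 = 29838.14400
D_3 = 35567.06765
D_4 = 42395.94464
D_5 = 50535.96601
Terminal value at year 5: TV = D_5×(1+g_2)/(r−g_2) = 51243.46953/0.069 = 742658.97871
P_0 = D_1/(1+r)^1 + D_2/(1+r)^2 + D_3/(1+r)^3 + D_4/(1+r)^4 + D_5/(1+r)^5 + TV/(1+r)^5
    = 23113.57341 + 25439.87027 + 28000.30043 + 30818.42854 + 33920.19097 + 498479.32813 = 639771.69174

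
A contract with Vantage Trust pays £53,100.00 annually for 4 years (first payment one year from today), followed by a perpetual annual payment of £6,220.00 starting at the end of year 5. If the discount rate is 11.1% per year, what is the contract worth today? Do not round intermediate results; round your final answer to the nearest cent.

PV of 4-year annuity: £53,100.00 × [1 − (1+0.111)^−4] / 0.111 = 164388.74731
Perpetuity value at year 4: £6,220.00 / 0.111 = 56036.03604
PV of perpetuity: 56036.03604 / (1+0.111)^4 = 36779.95302
Total PV = 164388.74731 + 36779.95302 = 201168.70033

£201168.70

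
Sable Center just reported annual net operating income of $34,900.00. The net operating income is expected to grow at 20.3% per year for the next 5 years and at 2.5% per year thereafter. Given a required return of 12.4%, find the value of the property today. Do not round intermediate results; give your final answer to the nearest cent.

D_1 = 41984.70000
D_2 = 50507.59410
D_3 = 60760.63570
D_4 = 73095.04475
D_5 = 87933.33883
Terminal value at year 5: TV = D_5×(1+g_2)/(r−g_2) = 90131.67230/0.099 = 910420.93237
P_0 = D_1/(1+r)^1 + D_2/(1+r)^2 + D_3/(1+r)^3 + D_4/(1+r)^4 + D_5/(1+r)^5 + TV/(1+r)^5
    = 37352.93594 + 39978.27575 + 42788.13676 + 45795.48801 + 49014.21004 + 507470.35644 = 722399.40294

$722399.40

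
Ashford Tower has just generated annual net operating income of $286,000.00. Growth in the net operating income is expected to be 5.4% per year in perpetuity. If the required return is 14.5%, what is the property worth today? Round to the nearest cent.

$3312571.43

D₁ = D₀ × (1 + g) = $286,000.00 × 1.054 = $301,444.0000
Growing perpetuity: P = D₁ / (r − g) = $301,444.0000 / (0.145 − 0.054) = $3,312,571.43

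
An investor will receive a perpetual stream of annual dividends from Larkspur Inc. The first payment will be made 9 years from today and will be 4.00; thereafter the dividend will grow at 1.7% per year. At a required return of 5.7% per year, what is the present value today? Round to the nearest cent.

Value at end of year 8: C₁ / (r − g) = 4.00 / (0.057 − 0.017) = 100.0000
Discount to today: PV = 100.0000 / (1 + 0.057)^8 = 100.0000 / 1.558116 = 64.18

64.18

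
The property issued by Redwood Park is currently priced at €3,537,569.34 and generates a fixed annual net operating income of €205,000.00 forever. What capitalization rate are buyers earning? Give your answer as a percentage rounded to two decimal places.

5.79%

P = C/r ⇒ r = C/P = €205,000.00/€3,537,569.34 = 0.057949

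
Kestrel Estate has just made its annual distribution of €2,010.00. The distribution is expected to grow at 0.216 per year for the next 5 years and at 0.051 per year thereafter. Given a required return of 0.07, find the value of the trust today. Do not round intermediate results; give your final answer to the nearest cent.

D_1 = 2444.16000
D_2 = 2972.09856
D_3 = 3614.07185
D_4 = 4394.71137
D_5 = 5343.96902
Terminal value at year 5: TV = D_5×(1+g_2)/(r−g_2) = 5616.51144/0.019 = 295605.86548
P_0 = D_1/(1+r)^1 + D_2/(1+r)^2 + D_3/(1+r)^3 + D_4/(1+r)^4 + D_5/(1+r)^5 + TV/(1+r)^5
    = 2284.26168 + 2595.94599 + 2950.15918 + 3352.70426 + 3810.17606 + 210762.89666 = 225756.14383

€225756.14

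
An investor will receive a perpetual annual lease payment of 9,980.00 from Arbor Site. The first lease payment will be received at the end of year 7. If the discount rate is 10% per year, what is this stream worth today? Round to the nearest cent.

Value at end of year 6: C / r = 9,980.00 / 0.1 = 99,800.0000
Discount to today: PV = 99,800.0000 / (1 + 0.1)^6 = 99,800.0000 / 1.771561 = 56,334.50

56334.50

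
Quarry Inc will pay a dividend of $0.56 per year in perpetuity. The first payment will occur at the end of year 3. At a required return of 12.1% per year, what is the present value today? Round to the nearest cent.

Value at end of year 2: C / r = $0.56 / 0.121 = $4.6281
Discount to today: PV = $4.6281 / (1 + 0.121)^2 = $4.6281 / 1.256641 = $3.68

$3.68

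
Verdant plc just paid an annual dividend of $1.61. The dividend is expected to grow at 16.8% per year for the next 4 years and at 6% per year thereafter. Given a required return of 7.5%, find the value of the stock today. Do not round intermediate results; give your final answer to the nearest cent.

D_1 = 1.88048
D_2 = 2.19640
D_3 = 2.56540
D_4 = 2.99638
Terminal value at year 4: TV = D_4×(1+g_2)/(r−g_2) = 3.17617/0.015 = 211.74436
P_0 = D_1/(1+r)^1 + D_2/(1+r)^2 + D_3/(1+r)^3 + D_4/(1+r)^4 + TV/(1+r)^4
    = 1.74928 + 1.90062 + 2.06504 + 2.24369 + 158.55429 = 166.51293

$166.51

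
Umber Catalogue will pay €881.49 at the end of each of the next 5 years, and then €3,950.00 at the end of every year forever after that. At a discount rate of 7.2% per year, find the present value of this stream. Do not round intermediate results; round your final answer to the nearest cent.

€42346.70

PV of 5-year annuity: €881.49 × [1 − (1+0.072)^−5] / 0.072 = 3595.01054
Perpetuity value at year 5: €3,950.00 / 0.072 = 54861.11111
PV of perpetuity: 54861.11111 / (1+0.072)^5 = 38751.69224
Total PV = 3595.01054 + 38751.69224 = 42346.70278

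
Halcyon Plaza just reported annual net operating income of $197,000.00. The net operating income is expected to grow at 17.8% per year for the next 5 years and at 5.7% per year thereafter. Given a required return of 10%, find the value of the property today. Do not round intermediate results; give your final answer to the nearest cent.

D_1 = 232066.00000
D_2 = 273373.74800
D_3 = 322034.27514
D_4 = 379356.37612
D_5 = 446881.81107
Terminal value at year 5: TV = D_5×(1+g_2)/(r−g_2) = 472354.07430/0.043 = 10984978.47209
P_0 = D_1/(1+r)^1 + D_2/(1+r)^2 + D_3/(1+r)^3 + D_4/(1+r)^4 + D_5/(1+r)^5 + TV/(1+r)^5
    = 210969.09091 + 225928.71736 + 241949.11731 + 259105.50927 + 277478.44538 + 6820807.36667 = 8036238.24689

$8036238.25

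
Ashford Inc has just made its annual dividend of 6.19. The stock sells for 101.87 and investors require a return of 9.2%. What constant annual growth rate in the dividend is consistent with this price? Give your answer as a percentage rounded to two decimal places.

P = D₀(1+g)/(r−g) ⇒ P(r−g) = D₀(1+g) ⇒ g(P+D₀) = P·r − D₀
g = (P·r − D₀)/(P + D₀) = (101.87×0.092 − 6.19) / (101.87 + 6.19) = 0.029447

2.94%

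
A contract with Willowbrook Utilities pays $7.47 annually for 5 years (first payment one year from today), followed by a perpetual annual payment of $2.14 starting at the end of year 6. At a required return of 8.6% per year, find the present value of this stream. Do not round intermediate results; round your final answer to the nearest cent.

PV of 5-year annuity: $7.47 × [1 − (1+0.086)^−5] / 0.086 = 29.35978
Perpetuity value at year 5: $2.14 / 0.086 = 24.88372
PV of perpetuity: 24.88372 / (1+0.086)^5 = 16.47275
Total PV = 29.35978 + 16.47275 = 45.83253

$45.83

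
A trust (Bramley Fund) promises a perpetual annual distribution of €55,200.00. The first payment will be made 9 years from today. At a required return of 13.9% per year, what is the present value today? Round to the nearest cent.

Value at end of year 8: C / r = €55,200.00 / 0.139 = €397,122.3022
Discount to today: PV = €397,122.3022 / (1 + 0.139)^8 = €397,122.3022 / 2.832630 = €140,195.63

€140195.63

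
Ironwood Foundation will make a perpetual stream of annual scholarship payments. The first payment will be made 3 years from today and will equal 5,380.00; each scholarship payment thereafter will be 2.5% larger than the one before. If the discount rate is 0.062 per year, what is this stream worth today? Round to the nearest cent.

Value at end of year 2: C₁ / (r − g) = 5,380.00 / (0.062 − 0.025) = 145,405.4054
Discount to today: PV = 145,405.4054 / (1 + 0.062)^2 = 145,405.4054 / 1.127844 = 128,923.33

128923.33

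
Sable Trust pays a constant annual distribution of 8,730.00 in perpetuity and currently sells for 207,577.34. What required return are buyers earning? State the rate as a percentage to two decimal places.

4.21%

P = C/r ⇒ r = C/P = 8,730.00/207,577.34 = 0.042057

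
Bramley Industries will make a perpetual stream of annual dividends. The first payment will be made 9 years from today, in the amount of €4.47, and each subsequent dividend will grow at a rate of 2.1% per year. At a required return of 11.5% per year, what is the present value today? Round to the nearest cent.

Value at end of year 8: C₁ / (r − g) = €4.47 / (0.115 − 0.021) = €47.5532
Discount to today: PV = €47.5532 / (1 + 0.115)^8 = €47.5532 / 2.388905 = €19.91

€19.91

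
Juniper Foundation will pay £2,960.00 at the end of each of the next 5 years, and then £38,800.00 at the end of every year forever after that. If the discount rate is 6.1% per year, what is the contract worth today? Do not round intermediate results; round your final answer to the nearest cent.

£485504.27

PV of 5-year annuity: £2,960.00 × [1 − (1+0.061)^−5] / 0.061 = 12434.75017
Perpetuity value at year 5: £38,800.00 / 0.061 = 636065.57377
PV of perpetuity: 636065.57377 / (1+0.061)^5 = 473069.52418
Total PV = 12434.75017 + 473069.52418 = 485504.27436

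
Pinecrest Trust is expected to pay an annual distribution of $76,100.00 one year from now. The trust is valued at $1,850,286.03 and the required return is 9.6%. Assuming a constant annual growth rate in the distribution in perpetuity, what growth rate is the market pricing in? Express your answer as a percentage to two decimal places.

P = D₁/(r−g) ⇒ g = r − D₁/P = 0.096 − $76,100.00/$1,850,286.03 = 0.054871

5.49%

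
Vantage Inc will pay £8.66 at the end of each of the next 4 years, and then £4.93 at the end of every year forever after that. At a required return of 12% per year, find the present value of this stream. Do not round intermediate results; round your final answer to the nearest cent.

PV of 4-year annuity: £8.66 × [1 − (1+0.12)^−4] / 0.12 = 26.30345
Perpetuity value at year 4: £4.93 / 0.12 = 41.08333
PV of perpetuity: 41.08333 / (1+0.12)^4 = 26.10920
Total PV = 26.30345 + 26.10920 = 52.41265

£52.41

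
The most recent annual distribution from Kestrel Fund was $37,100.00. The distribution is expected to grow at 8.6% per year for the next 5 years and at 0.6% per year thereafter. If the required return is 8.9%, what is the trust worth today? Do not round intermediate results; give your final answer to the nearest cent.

D_1 = 40290.60000
D_2 = 43755.59160
D_3 = 47518.57248
D_4 = 51605.16971
D_5 = 56043.21431
Terminal value at year 5: TV = D_5×(1+g_2)/(r−g_2) = 56379.47359/0.083 = 679270.76616
P_0 = D_1/(1+r)^1 + D_2/(1+r)^2 + D_3/(1+r)^3 + D_4/(1+r)^4 + D_5/(1+r)^5 + TV/(1+r)^5
    = 36997.79614 + 36895.87384 + 36794.23231 + 36692.87079 + 36591.78850 + 443510.11126 = 627482.67286

$627482.67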